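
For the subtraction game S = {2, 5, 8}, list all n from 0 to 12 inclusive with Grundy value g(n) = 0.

0, 1, 4, 7, 10, 11

Build the Grundy sequence with g(k) = mex{g(k−s) : s ∈ {2, 5, 8}, s ≤ k}:
k:     0  1  2  3  4  5  6  7  8  9 10 11 12
g(k):  0  0  1  1  0  2  1  0  2  1  0  0  1
The P-positions (g = 0) in 0..12 are 0, 1, 4, 7, 10, 11.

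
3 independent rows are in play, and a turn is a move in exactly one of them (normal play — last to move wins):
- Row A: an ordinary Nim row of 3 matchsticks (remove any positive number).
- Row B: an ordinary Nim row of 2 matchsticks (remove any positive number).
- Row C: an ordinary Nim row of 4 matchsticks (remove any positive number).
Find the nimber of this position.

5

Row A is a plain Nim row of size 3, so its Grundy value is 3.
Row B is a plain Nim row of size 2, so its Grundy value is 2.
Row C is a plain Nim row of size 4, so its Grundy value is 4.
By the Sprague-Grundy theorem, the Grundy value of a sum of independent games is the XOR of the component values.
Combined value = 3 XOR 2 XOR 4 = 5.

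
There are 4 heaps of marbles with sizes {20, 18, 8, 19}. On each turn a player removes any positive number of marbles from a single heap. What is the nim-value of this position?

29

Compute the nim-sum pairwise:
20 XOR 18 = 6
6 XOR 8 = 14
14 XOR 19 = 29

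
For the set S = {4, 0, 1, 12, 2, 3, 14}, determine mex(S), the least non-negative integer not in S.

5

The values 0, 1, 2, 3, 4 are all present; 5 is the first non-negative integer missing from the set.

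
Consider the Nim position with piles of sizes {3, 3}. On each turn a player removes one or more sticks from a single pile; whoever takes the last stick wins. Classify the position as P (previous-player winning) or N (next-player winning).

Nim-sum: 3 ^ 3 = 0.
The nim-sum is 0, so this is a P-position: the player to move is in a losing position under optimal play.

P-position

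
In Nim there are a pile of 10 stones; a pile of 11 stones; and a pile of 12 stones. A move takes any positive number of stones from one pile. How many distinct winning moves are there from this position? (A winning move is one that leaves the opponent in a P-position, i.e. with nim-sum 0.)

3

Compute the nim-sum pairwise:
10 ⊕ 11 = 1
1 ⊕ 12 = 13
The overall nim-sum is X = 13. A pile of size p has a winning move iff p XOR X < p (reduce it to p XOR X).
  10: 10 XOR 13 = 7 < 10 — winning move (to 7).
  11: 11 XOR 13 = 6 < 11 — winning move (to 6).
  12: 12 XOR 13 = 1 < 12 — winning move (to 1).
That gives 3 winning moves.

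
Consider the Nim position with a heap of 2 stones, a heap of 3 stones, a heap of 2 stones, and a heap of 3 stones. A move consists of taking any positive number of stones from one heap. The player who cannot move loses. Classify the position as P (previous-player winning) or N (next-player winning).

P-position

Write each in binary and XOR column by column:
  10  (2)
  11  (3)
  10  (2)
  11  (3)
  --
  00  (0)
The nim-sum is 0, so this is a P-position: the player to move is in a losing position under optimal play.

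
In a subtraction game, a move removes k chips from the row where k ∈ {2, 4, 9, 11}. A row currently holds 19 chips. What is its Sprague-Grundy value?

0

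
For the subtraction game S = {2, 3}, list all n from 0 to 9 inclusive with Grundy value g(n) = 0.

0, 1, 5, 6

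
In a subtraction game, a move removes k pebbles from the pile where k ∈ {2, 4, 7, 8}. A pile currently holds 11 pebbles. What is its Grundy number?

Compute g(0), g(1), … for moves {2, 4, 7, 8}:
k:     0  1  2  3  4  5  6  7  8  9 10 11
g(k):  0  0  1  1  2  2  0  3  1  4  2  0
So g(11) = 0.

0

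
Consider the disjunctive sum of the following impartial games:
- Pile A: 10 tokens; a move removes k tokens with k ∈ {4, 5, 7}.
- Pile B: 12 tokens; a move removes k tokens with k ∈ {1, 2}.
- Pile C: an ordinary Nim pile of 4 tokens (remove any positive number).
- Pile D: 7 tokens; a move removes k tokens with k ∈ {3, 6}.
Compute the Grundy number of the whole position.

4

Grundy values for pile A (subtraction set {4, 5, 7}):
g(0) = mex{} = 0
g(1) = mex{} = 0
g(2) = mex{} = 0
g(3) = mex{} = 0
g(4) = mex{0} = 1
g(5) = mex{0} = 1
g(6) = mex{0} = 1
g(7) = mex{0} = 1
g(8) = mex{0,1} = 2
g(9) = mex{0,1} = 2
g(10) = mex{0,1} = 2
So g(10) = 2.
For pile B, compute g(0), g(1), … with moves {1, 2}:
k:     0  1  2  3  4  5  6  7  8  9 10 11 12
g(k):  0  1  2  0  1  2  0  1  2  0  1  2  0
So g(12) = 0.
Pile C is a plain Nim pile of size 4, so its Grundy value is 4.
Build the Grundy sequence for pile D with g(k) = mex{g(k−s) : s ∈ {3, 6}, s ≤ k}:
k:     0  1  2  3  4  5  6  7
g(k):  0  0  0  1  1  1  2  2
So g(7) = 2.
The value of a disjunctive sum is the nim-sum of the parts.
Combined value = 2 XOR 0 XOR 4 XOR 2 = 4.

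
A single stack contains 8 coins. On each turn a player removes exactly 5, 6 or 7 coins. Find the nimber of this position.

Grundy values for subtraction set {5, 6, 7}:
g(0) = mex{} = 0
g(1) = mex{} = 0
g(2) = mex{} = 0
g(3) = mex{} = 0
g(4) = mex{} = 0
g(5) = mex{0} = 1
g(6) = mex{0} = 1
g(7) = mex{0} = 1
g(8) = mex{0} = 1
So g(8) = 1.

1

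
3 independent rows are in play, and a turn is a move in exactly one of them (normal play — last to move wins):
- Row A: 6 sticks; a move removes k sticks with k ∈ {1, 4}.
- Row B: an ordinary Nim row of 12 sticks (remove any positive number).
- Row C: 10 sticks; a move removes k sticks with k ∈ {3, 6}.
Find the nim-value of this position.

Grundy values for row A (subtraction set {1, 4}):
k:     0  1  2  3  4  5  6
g(k):  0  1  0  1  2  0  1
So g(6) = 1.
Row B is a plain Nim row of size 12, so its Grundy value is 12.
For row C, compute g(0), g(1), … with moves {3, 6}:
k:     0  1  2  3  4  5  6  7  8  9 10
g(k):  0  0  0  1  1  1  2  2  2  0  0
So g(10) = 0.
By the Sprague-Grundy theorem, the Grundy value of a sum of independent games is the XOR of the component values.
Combined value = 1 XOR 12 XOR 0 = 13.

13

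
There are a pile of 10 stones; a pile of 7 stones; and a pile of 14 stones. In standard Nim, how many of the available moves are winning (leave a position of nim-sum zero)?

3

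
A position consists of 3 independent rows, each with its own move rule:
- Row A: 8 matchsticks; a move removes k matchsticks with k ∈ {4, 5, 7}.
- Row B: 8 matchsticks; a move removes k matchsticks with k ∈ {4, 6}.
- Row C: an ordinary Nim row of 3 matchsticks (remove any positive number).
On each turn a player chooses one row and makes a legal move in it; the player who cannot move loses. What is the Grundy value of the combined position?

3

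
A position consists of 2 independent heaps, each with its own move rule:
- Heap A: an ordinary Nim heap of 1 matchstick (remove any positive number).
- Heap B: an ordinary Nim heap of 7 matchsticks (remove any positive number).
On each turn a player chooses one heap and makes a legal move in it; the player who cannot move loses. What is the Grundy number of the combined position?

6

Heap A is a plain Nim heap of size 1, so its Grundy value is 1.
Heap B is a plain Nim heap of size 7, so its Grundy value is 7.
By the Sprague-Grundy theorem, the Grundy value of a sum of independent games is the XOR of the component values.
Combined value = 1 XOR 7 = 6.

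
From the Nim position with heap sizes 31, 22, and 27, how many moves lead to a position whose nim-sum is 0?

Nim-sum: 31 ^ 22 ^ 27 = 18.
The overall nim-sum is X = 18. A heap of size p has a winning move iff p XOR X < p (reduce it to p XOR X).
  31: 31 XOR 18 = 13 < 31 — winning move (to 13).
  22: 22 XOR 18 = 4 < 22 — winning move (to 4).
  27: 27 XOR 18 = 9 < 27 — winning move (to 9).
That gives 3 winning moves.

3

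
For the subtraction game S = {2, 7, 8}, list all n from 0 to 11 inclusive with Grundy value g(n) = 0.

0, 1, 4, 5, 10

Compute g(0), g(1), … for moves {2, 7, 8}:
g(0) = mex{} = 0
g(1) = mex{} = 0
g(2) = mex{0} = 1
g(3) = mex{0} = 1
g(4) = mex{1} = 0
g(5) = mex{1} = 0
g(6) = mex{0} = 1
g(7) = mex{0} = 1
g(8) = mex{0,1} = 2
g(9) = mex{0,1} = 2
g(10) = mex{1,2} = 0
g(11) = mex{0,1,2} = 3
The P-positions (g = 0) in 0..11 are 0, 1, 4, 5, 10.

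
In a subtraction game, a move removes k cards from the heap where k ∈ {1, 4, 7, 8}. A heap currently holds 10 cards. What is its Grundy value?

Compute g(0), g(1), … for moves {1, 4, 7, 8}:
k:     0  1  2  3  4  5  6  7  8  9 10
g(k):  0  1  0  1  2  0  1  2  3  2  3
So g(10) = 3.

3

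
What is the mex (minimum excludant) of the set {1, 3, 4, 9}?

0

0 is not in the set, so the mex is 0.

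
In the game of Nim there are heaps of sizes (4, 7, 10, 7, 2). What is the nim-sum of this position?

Write each in binary and XOR column by column:
  0100  (4)
  0111  (7)
  1010  (10)
  0111  (7)
  0010  (2)
  ----
  1100  (12)

12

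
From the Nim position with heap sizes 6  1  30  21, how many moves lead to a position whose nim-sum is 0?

1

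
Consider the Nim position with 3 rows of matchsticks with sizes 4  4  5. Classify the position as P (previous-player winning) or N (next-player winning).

N-position

Nim-sum: 4 ^ 4 ^ 5 = 5.
The nim-sum is 5 ≠ 0, so this is an N-position: the player to move can win.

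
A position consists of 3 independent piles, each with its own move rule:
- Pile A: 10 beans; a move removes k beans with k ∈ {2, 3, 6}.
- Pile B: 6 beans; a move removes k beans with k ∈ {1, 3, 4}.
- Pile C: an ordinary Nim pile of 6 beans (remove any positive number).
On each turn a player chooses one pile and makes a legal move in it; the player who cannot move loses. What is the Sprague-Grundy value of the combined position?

4

For pile A, compute g(0), g(1), … with moves {2, 3, 6}:
g(0) = mex{} = 0
g(1) = mex{} = 0
g(2) = mex{0} = 1
g(3) = mex{0} = 1
g(4) = mex{0,1} = 2
g(5) = mex{1} = 0
g(6) = mex{0,1,2} = 3
g(7) = mex{0,2} = 1
g(8) = mex{0,1,3} = 2
g(9) = mex{1,3} = 0
g(10) = mex{1,2} = 0
So g(10) = 0.
Grundy values for pile B (subtraction set {1, 3, 4}):
k:     0  1  2  3  4  5  6
g(k):  0  1  0  1  2  3  2
So g(6) = 2.
Pile C is a plain Nim pile of size 6, so its Grundy value is 6.
By the Sprague-Grundy theorem, the Grundy value of a sum of independent games is the XOR of the component values.
Combined value = 0 XOR 2 XOR 6 = 4.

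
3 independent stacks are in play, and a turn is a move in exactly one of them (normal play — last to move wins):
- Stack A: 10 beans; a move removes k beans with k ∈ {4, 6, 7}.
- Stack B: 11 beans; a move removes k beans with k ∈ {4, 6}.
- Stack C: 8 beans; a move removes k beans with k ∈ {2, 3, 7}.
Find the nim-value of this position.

For stack A, compute g(0), g(1), … with moves {4, 6, 7}:
g(0) = mex{} = 0
g(1) = mex{} = 0
g(2) = mex{} = 0
g(3) = mex{} = 0
g(4) = mex{0} = 1
g(5) = mex{0} = 1
g(6) = mex{0} = 1
g(7) = mex{0} = 1
g(8) = mex{0,1} = 2
g(9) = mex{0,1} = 2
g(10) = mex{0,1} = 2
So g(10) = 2.
For stack B, compute g(0), g(1), … with moves {4, 6}:
k:     0  1  2  3  4  5  6  7  8  9 10 11
g(k):  0  0  0  0  1  1  1  1  2  2  0  0
So g(11) = 0.
Grundy values for stack C (subtraction set {2, 3, 7}):
k:     0  1  2  3  4  5  6  7  8
g(k):  0  0  1  1  2  0  0  1  1
So g(8) = 1.
The value of a disjunctive sum is the nim-sum of the parts.
Combined value = 2 ⊕ 0 ⊕ 1 = 3.

3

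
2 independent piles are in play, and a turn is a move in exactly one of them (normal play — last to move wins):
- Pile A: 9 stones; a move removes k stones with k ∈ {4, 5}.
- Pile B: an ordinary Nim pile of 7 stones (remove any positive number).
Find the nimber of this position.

7

Build the Grundy sequence for pile A with g(k) = mex{g(k−s) : s ∈ {4, 5}, s ≤ k}:
k:     0  1  2  3  4  5  6  7  8  9
g(k):  0  0  0  0  1  1  1  1  2  0
So g(9) = 0.
Pile B is a plain Nim pile of size 7, so its Grundy value is 7.
The value of a disjunctive sum is the nim-sum of the parts.
Combined value = 0 XOR 7 = 7.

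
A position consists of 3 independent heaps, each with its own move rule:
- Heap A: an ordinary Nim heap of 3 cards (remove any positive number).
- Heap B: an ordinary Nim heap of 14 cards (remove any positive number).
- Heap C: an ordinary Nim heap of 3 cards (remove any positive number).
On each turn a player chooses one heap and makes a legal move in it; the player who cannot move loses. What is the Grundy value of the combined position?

14

Heap A is a plain Nim heap of size 3, so its Grundy value is 3.
Heap B is a plain Nim heap of size 14, so its Grundy value is 14.
Heap C is a plain Nim heap of size 3, so its Grundy value is 3.
The value of a disjunctive sum is the nim-sum of the parts.
Combined value = 3 ⊕ 14 ⊕ 3 = 14.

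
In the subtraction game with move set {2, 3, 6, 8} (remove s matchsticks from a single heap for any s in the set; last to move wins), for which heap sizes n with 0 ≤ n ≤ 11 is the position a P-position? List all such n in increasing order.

Compute g(0), g(1), … for moves {2, 3, 6, 8}:
g(0) = mex{} = 0
g(1) = mex{} = 0
g(2) = mex{0} = 1
g(3) = mex{0} = 1
g(4) = mex{0,1} = 2
g(5) = mex{1} = 0
g(6) = mex{0,1,2} = 3
g(7) = mex{0,2} = 1
g(8) = mex{0,1,3} = 2
g(9) = mex{0,1,3} = 2
g(10) = mex{1,2} = 0
g(11) = mex{0,1,2} = 3
The P-positions (g = 0) in 0..11 are 0, 1, 5, 10.

0, 1, 5, 10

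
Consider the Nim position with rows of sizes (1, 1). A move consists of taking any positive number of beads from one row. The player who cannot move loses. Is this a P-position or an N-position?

P-position

Compute the nim-sum pairwise:
1 ⊕ 1 = 0
The nim-sum is 0, so this is a P-position: the player to move is in a losing position under optimal play.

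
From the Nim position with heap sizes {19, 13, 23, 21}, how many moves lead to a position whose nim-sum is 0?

3

Compute the nim-sum pairwise:
19 ^ 13 = 30
30 ^ 23 = 9
9 ^ 21 = 28
The overall nim-sum is X = 28. A heap of size p has a winning move iff p XOR X < p (reduce it to p XOR X).
  19: 19 XOR 28 = 15 < 19 — winning move (to 15).
  13: 13 XOR 28 = 17 ≥ 13 — no move.
  23: 23 XOR 28 = 11 < 23 — winning move (to 11).
  21: 21 XOR 28 = 9 < 21 — winning move (to 9).
That gives 3 winning moves.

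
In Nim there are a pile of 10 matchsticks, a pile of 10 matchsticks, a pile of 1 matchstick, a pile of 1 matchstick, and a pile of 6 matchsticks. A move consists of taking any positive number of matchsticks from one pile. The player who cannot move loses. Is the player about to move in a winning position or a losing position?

Compute the nim-sum pairwise:
10 ^ 10 = 0
0 ^ 1 = 1
1 ^ 1 = 0
0 ^ 6 = 6
The nim-sum is 6 ≠ 0, so this is an N-position: the player to move can win.

Winning position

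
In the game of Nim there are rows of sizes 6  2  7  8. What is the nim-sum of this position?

Write each in binary and XOR column by column:
  0110  (6)
  0010  (2)
  0111  (7)
  1000  (8)
  ----
  1011  (11)

11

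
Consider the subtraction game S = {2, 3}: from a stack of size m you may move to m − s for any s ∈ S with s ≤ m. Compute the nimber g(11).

0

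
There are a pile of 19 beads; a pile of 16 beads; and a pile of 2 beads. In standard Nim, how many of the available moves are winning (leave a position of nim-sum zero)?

Compute the nim-sum pairwise:
19 ^ 16 = 3
3 ^ 2 = 1
The overall nim-sum is X = 1. A pile of size p has a winning move iff p XOR X < p (reduce it to p XOR X).
  19: 19 XOR 1 = 18 < 19 — winning move (to 18).
  16: 16 XOR 1 = 17 ≥ 16 — no move.
  2: 2 XOR 1 = 3 ≥ 2 — no move.
That gives 1 winning move.

1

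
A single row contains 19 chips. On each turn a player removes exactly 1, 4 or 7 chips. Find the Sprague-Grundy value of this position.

1

Grundy values for subtraction set {1, 4, 7}:
k:     0  1  2  3  4  5  6  7  8  9 10 11 12 13 14 15 16 17 18 19
g(k):  0  1  0  1  2  0  1  2  0  1  0  1  2  0  1  2  0  1  0  1
So g(19) = 1.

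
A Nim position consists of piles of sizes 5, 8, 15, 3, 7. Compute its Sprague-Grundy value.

Nim-sum: 5 ⊕ 8 ⊕ 15 ⊕ 3 ⊕ 7 = 6.

6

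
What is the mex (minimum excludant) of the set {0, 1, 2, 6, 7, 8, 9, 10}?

The values 0, 1, 2 are all present; 3 is the first non-negative integer missing from the set.

3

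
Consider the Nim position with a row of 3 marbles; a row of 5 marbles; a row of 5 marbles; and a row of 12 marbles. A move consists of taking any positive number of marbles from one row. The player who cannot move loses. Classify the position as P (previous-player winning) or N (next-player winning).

Nim-sum: 3 ⊕ 5 ⊕ 5 ⊕ 12 = 15.
The nim-sum is 15 ≠ 0, so this is an N-position: the player to move can win.

N-position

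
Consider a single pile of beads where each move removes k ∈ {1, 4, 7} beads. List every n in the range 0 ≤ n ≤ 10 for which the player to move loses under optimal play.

0, 2, 5, 8, 10

Grundy values for subtraction set {1, 4, 7}:
k:     0  1  2  3  4  5  6  7  8  9 10
g(k):  0  1  0  1  2  0  1  2  0  1  0
The P-positions (g = 0) in 0..10 are 0, 2, 5, 8, 10.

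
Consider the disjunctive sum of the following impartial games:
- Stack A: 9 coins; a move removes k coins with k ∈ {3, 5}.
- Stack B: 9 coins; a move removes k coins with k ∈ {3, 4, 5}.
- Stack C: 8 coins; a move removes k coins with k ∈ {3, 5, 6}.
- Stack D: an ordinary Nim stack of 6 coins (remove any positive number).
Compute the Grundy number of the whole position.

For stack A, compute g(0), g(1), … with moves {3, 5}:
g(0) = mex{} = 0
g(1) = mex{} = 0
g(2) = mex{} = 0
g(3) = mex{0} = 1
g(4) = mex{0} = 1
g(5) = mex{0} = 1
g(6) = mex{0,1} = 2
g(7) = mex{0,1} = 2
g(8) = mex{1} = 0
g(9) = mex{1,2} = 0
So g(9) = 0.
Build the Grundy sequence for stack B with g(k) = mex{g(k−s) : s ∈ {3, 4, 5}, s ≤ k}:
g(0) = mex{} = 0
g(1) = mex{} = 0
g(2) = mex{} = 0
g(3) = mex{0} = 1
g(4) = mex{0} = 1
g(5) = mex{0} = 1
g(6) = mex{0,1} = 2
g(7) = mex{0,1} = 2
g(8) = mex{1} = 0
g(9) = mex{1,2} = 0
So g(9) = 0.
Grundy values for stack C (subtraction set {3, 5, 6}):
k:     0  1  2  3  4  5  6  7  8
g(k):  0  0  0  1  1  1  2  2  2
So g(8) = 2.
Stack D is a plain Nim stack of size 6, so its Grundy value is 6.
The value of a disjunctive sum is the nim-sum of the parts.
Combined value = 0 XOR 0 XOR 2 XOR 6 = 4.

4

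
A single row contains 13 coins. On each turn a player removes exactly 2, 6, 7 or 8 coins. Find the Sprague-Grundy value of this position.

2

Grundy values for subtraction set {2, 6, 7, 8}:
k:     0  1  2  3  4  5  6  7  8  9 10 11 12 13
g(k):  0  0  1  1  0  0  1  1  2  2  3  3  2  2
So g(13) = 2.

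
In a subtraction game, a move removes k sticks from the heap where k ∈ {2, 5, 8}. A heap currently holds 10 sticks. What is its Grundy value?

Compute g(0), g(1), … for moves {2, 5, 8}:
k:     0  1  2  3  4  5  6  7  8  9 10
g(k):  0  0  1  1  0  2  1  0  2  1  0
So g(10) = 0.

0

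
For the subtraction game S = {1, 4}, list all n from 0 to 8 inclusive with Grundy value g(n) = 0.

Build the Grundy sequence with g(k) = mex{g(k−s) : s ∈ {1, 4}, s ≤ k}:
g(0) = mex{} = 0
g(1) = mex{0} = 1
g(2) = mex{1} = 0
g(3) = mex{0} = 1
g(4) = mex{0,1} = 2
g(5) = mex{1,2} = 0
g(6) = mex{0} = 1
g(7) = mex{1} = 0
g(8) = mex{0,2} = 1
The P-positions (g = 0) in 0..8 are 0, 2, 5, 7.

0, 2, 5, 7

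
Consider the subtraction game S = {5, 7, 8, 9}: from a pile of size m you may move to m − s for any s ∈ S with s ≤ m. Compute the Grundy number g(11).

Build the Grundy sequence with g(k) = mex{g(k−s) : s ∈ {5, 7, 8, 9}, s ≤ k}:
k:     0  1  2  3  4  5  6  7  8  9 10 11
g(k):  0  0  0  0  0  1  1  1  1  1  2  2
So g(11) = 2.

2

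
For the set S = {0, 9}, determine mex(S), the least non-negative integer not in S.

0 is in the set but 1 is not, so the mex is 1.

1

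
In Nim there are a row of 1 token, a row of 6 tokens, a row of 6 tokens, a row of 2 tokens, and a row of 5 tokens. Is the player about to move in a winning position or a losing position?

Bitwise XOR of the heap sizes:
  001  (1)
  110  (6)
  110  (6)
  010  (2)
  101  (5)
  ---
  110  (6)
The nim-sum is 6 ≠ 0, so this is an N-position: the player to move can win.

Winning position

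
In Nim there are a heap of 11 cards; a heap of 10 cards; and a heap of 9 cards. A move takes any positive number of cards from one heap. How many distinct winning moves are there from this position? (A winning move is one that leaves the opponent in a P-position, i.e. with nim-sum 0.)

3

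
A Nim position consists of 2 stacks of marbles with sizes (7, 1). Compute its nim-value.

6

Bitwise XOR of the heap sizes:
  111  (7)
  001  (1)
  ---
  110  (6)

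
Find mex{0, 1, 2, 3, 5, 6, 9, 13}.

4

The values 0, 1, 2, 3 are all present; 4 is the first non-negative integer missing from the set.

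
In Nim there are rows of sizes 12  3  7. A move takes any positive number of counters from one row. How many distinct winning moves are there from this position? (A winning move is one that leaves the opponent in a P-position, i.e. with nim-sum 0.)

Compute the nim-sum pairwise:
12 ^ 3 = 15
15 ^ 7 = 8
The overall nim-sum is X = 8. A row of size p has a winning move iff p XOR X < p (reduce it to p XOR X).
  12: 12 XOR 8 = 4 < 12 — winning move (to 4).
  3: 3 XOR 8 = 11 ≥ 3 — no move.
  7: 7 XOR 8 = 15 ≥ 7 — no move.
That gives 1 winning move.

1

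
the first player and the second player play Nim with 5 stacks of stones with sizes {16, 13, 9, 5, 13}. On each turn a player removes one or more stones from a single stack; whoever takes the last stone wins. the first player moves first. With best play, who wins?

the first player wins

Compute the nim-sum pairwise:
16 ⊕ 13 = 29
29 ⊕ 9 = 20
20 ⊕ 5 = 17
17 ⊕ 13 = 28
The nim-sum is 28 ≠ 0, so this is an N-position: the player to move can win; the first player has a winning move.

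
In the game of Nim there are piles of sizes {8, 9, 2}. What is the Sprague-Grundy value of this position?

3

Compute the nim-sum pairwise:
8 ^ 9 = 1
1 ^ 2 = 3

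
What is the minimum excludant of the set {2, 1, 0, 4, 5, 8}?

3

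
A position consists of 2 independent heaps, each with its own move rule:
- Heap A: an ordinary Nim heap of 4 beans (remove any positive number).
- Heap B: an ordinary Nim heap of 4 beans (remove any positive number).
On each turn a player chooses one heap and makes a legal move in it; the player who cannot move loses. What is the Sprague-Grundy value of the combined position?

Heap A is a plain Nim heap of size 4, so its Grundy value is 4.
Heap B is a plain Nim heap of size 4, so its Grundy value is 4.
By the Sprague-Grundy theorem, the Grundy value of a sum of independent games is the XOR of the component values.
Combined value = 4 ⊕ 4 = 0.

0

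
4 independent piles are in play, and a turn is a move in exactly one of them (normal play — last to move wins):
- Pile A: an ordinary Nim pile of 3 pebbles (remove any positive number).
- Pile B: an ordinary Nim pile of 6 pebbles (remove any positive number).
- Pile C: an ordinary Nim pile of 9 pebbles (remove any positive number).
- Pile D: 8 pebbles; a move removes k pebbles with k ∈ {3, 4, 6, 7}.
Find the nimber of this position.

Pile A is a plain Nim pile of size 3, so its Grundy value is 3.
Pile B is a plain Nim pile of size 6, so its Grundy value is 6.
Pile C is a plain Nim pile of size 9, so its Grundy value is 9.
Build the Grundy sequence for pile D with g(k) = mex{g(k−s) : s ∈ {3, 4, 6, 7}, s ≤ k}:
k:     0  1  2  3  4  5  6  7  8
g(k):  0  0  0  1  1  1  2  2  2
So g(8) = 2.
The value of a disjunctive sum is the nim-sum of the parts.
Combined value = 3 XOR 6 XOR 9 XOR 2 = 14.

14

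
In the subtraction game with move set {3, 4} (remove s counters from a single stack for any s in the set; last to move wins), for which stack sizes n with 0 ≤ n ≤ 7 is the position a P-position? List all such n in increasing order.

Compute g(0), g(1), … for moves {3, 4}:
g(0) = mex{} = 0
g(1) = mex{} = 0
g(2) = mex{} = 0
g(3) = mex{0} = 1
g(4) = mex{0} = 1
g(5) = mex{0} = 1
g(6) = mex{0,1} = 2
g(7) = mex{1} = 0
The P-positions (g = 0) in 0..7 are 0, 1, 2, 7.

0, 1, 2, 7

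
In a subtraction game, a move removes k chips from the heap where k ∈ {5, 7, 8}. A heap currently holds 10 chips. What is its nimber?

2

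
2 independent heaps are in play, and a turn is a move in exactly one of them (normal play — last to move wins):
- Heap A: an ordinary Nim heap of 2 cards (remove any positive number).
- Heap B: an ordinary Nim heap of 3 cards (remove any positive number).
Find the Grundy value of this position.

1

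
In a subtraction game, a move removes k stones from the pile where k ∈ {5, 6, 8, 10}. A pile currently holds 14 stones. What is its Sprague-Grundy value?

Compute g(0), g(1), … for moves {5, 6, 8, 10}:
k:     0  1  2  3  4  5  6  7  8  9 10 11 12 13 14
g(k):  0  0  0  0  0  1  1  1  1  1  2  2  2  2  2
So g(14) = 2.

2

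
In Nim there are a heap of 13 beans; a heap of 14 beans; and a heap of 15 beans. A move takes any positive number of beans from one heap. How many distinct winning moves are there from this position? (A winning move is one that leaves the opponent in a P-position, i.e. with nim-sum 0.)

Nim-sum: 13 ⊕ 14 ⊕ 15 = 12.
The overall nim-sum is X = 12. A heap of size p has a winning move iff p XOR X < p (reduce it to p XOR X).
  13: 13 XOR 12 = 1 < 13 — winning move (to 1).
  14: 14 XOR 12 = 2 < 14 — winning move (to 2).
  15: 15 XOR 12 = 3 < 15 — winning move (to 3).
That gives 3 winning moves.

3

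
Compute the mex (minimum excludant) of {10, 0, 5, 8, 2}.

1

0 is in the set but 1 is not, so the mex is 1.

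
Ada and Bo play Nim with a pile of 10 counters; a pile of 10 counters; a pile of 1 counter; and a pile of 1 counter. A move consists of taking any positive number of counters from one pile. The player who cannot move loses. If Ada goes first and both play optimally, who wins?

Compute the nim-sum pairwise:
10 ^ 10 = 0
0 ^ 1 = 1
1 ^ 1 = 0
The nim-sum is 0, so this is a P-position: the player to move is in a losing position under optimal play; Ada is about to move from it and so loses — Bo wins.

Bo wins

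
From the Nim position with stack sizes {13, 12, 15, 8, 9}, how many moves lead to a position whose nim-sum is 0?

5

Compute the nim-sum pairwise:
13 XOR 12 = 1
1 XOR 15 = 14
14 XOR 8 = 6
6 XOR 9 = 15
The overall nim-sum is X = 15. A stack of size p has a winning move iff p XOR X < p (reduce it to p XOR X).
  13: 13 XOR 15 = 2 < 13 — winning move (to 2).
  12: 12 XOR 15 = 3 < 12 — winning move (to 3).
  15: 15 XOR 15 = 0 < 15 — winning move (to 0).
  8: 8 XOR 15 = 7 < 8 — winning move (to 7).
  9: 9 XOR 15 = 6 < 9 — winning move (to 6).
That gives 5 winning moves.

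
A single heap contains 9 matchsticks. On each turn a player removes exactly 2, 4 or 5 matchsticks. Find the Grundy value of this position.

Compute g(0), g(1), … for moves {2, 4, 5}:
g(0) = mex{} = 0
g(1) = mex{} = 0
g(2) = mex{0} = 1
g(3) = mex{0} = 1
g(4) = mex{0,1} = 2
g(5) = mex{0,1} = 2
g(6) = mex{0,1,2} = 3
g(7) = mex{1,2} = 0
g(8) = mex{1,2,3} = 0
g(9) = mex{0,2} = 1
So g(9) = 1.

1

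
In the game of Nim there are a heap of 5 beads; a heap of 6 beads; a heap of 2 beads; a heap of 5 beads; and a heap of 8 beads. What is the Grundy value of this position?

12

Write each in binary and XOR column by column:
  0101  (5)
  0110  (6)
  0010  (2)
  0101  (5)
  1000  (8)
  ----
  1100  (12)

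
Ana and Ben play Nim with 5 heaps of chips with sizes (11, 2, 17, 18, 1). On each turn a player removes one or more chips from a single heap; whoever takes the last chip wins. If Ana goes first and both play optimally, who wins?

Ana wins

Write each in binary and XOR column by column:
  01011  (11)
  00010  (2)
  10001  (17)
  10010  (18)
  00001  (1)
  -----
  01011  (11)
The nim-sum is 11 ≠ 0, so this is an N-position: the player to move can win; Ana has a winning move.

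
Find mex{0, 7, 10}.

1

0 is in the set but 1 is not, so the mex is 1.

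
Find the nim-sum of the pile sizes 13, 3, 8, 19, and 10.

Write each in binary and XOR column by column:
  01101  (13)
  00011  (3)
  01000  (8)
  10011  (19)
  01010  (10)
  -----
  11111  (31)

31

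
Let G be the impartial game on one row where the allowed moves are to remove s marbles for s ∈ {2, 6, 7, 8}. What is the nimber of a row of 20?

Grundy values for subtraction set {2, 6, 7, 8}:
k:     0  1  2  3  4  5  6  7  8  9 10 11 12 13 14 15 16 17 18 19 20
g(k):  0  0  1  1  0  0  1  1  2  2  3  3  2  2  0  0  1  1  0  0  1
So g(20) = 1.

1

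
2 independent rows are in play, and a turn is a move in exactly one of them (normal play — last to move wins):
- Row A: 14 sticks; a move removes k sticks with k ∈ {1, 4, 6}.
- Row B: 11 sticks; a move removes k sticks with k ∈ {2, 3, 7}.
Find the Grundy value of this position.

Build the Grundy sequence for row A with g(k) = mex{g(k−s) : s ∈ {1, 4, 6}, s ≤ k}:
k:     0  1  2  3  4  5  6  7  8  9 10 11 12 13 14
g(k):  0  1  0  1  2  0  1  0  1  2  0  1  0  1  2
So g(14) = 2.
Grundy values for row B (subtraction set {2, 3, 7}):
k:     0  1  2  3  4  5  6  7  8  9 10 11
g(k):  0  0  1  1  2  0  0  1  1  2  0  0
So g(11) = 0.
The value of a disjunctive sum is the nim-sum of the parts.
Combined value = 2 XOR 0 = 2.

2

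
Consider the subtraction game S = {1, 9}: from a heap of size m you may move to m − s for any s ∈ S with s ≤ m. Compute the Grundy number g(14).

0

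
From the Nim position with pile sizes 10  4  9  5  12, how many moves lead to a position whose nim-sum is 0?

Write each in binary and XOR column by column:
  1010  (10)
  0100  (4)
  1001  (9)
  0101  (5)
  1100  (12)
  ----
  1110  (14)
The overall nim-sum is X = 14. A pile of size p has a winning move iff p XOR X < p (reduce it to p XOR X).
  10: 10 XOR 14 = 4 < 10 — winning move (to 4).
  4: 4 XOR 14 = 10 ≥ 4 — no move.
  9: 9 XOR 14 = 7 < 9 — winning move (to 7).
  5: 5 XOR 14 = 11 ≥ 5 — no move.
  12: 12 XOR 14 = 2 < 12 — winning move (to 2).
That gives 3 winning moves.

3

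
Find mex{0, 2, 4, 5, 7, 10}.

1

0 is in the set but 1 is not, so the mex is 1.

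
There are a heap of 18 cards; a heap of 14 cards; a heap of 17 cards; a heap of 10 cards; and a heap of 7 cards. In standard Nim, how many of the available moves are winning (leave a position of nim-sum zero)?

Write each in binary and XOR column by column:
  10010  (18)
  01110  (14)
  10001  (17)
  01010  (10)
  00111  (7)
  -----
  00000  (0)
The nim-sum is already 0, so every move leaves a nonzero nim-sum — there are no winning moves.

0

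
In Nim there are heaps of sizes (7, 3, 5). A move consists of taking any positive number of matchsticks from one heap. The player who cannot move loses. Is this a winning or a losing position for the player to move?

Winning position

Nim-sum: 7 ⊕ 3 ⊕ 5 = 1.
The nim-sum is 1 ≠ 0, so this is an N-position: the player to move can win.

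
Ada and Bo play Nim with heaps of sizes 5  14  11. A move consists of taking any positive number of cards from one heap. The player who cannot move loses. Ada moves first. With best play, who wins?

Bitwise XOR of the heap sizes:
  0101  (5)
  1110  (14)
  1011  (11)
  ----
  0000  (0)
The nim-sum is 0, so this is a P-position: the player to move is in a losing position under optimal play; Ada is about to move from it and so loses — Bo wins.

Bo wins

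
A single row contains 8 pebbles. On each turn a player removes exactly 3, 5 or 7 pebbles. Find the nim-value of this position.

2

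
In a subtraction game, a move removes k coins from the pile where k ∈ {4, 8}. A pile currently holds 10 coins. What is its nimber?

Compute g(0), g(1), … for moves {4, 8}:
k:     0  1  2  3  4  5  6  7  8  9 10
g(k):  0  0  0  0  1  1  1  1  2  2  2
So g(10) = 2.

2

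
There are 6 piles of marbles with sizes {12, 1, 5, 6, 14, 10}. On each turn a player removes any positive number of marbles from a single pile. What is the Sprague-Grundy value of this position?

10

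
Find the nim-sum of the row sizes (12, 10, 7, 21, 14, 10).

16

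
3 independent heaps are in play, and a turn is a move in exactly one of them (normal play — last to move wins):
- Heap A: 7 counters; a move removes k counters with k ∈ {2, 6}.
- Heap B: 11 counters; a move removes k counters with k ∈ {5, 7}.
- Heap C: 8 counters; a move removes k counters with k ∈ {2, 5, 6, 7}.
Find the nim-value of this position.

Build the Grundy sequence for heap A with g(k) = mex{g(k−s) : s ∈ {2, 6}, s ≤ k}:
g(0) = mex{} = 0
g(1) = mex{} = 0
g(2) = mex{0} = 1
g(3) = mex{0} = 1
g(4) = mex{1} = 0
g(5) = mex{1} = 0
g(6) = mex{0} = 1
g(7) = mex{0} = 1
So g(7) = 1.
For heap B, compute g(0), g(1), … with moves {5, 7}:
g(0) = mex{} = 0
g(1) = mex{} = 0
g(2) = mex{} = 0
g(3) = mex{} = 0
g(4) = mex{} = 0
g(5) = mex{0} = 1
g(6) = mex{0} = 1
g(7) = mex{0} = 1
g(8) = mex{0} = 1
g(9) = mex{0} = 1
g(10) = mex{0,1} = 2
g(11) = mex{0,1} = 2
So g(11) = 2.
For heap C, compute g(0), g(1), … with moves {2, 5, 6, 7}:
g(0) = mex{} = 0
g(1) = mex{} = 0
g(2) = mex{0} = 1
g(3) = mex{0} = 1
g(4) = mex{1} = 0
g(5) = mex{0,1} = 2
g(6) = mex{0} = 1
g(7) = mex{0,1,2} = 3
g(8) = mex{0,1} = 2
So g(8) = 2.
By the Sprague-Grundy theorem, the Grundy value of a sum of independent games is the XOR of the component values.
Combined value = 1 XOR 2 XOR 2 = 1.

1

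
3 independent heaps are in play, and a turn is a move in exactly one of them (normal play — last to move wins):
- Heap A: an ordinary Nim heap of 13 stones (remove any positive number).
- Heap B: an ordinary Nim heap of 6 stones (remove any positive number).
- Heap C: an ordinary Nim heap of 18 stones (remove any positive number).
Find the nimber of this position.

Heap A is a plain Nim heap of size 13, so its Grundy value is 13.
Heap B is a plain Nim heap of size 6, so its Grundy value is 6.
Heap C is a plain Nim heap of size 18, so its Grundy value is 18.
The value of a disjunctive sum is the nim-sum of the parts.
Combined value = 13 XOR 6 XOR 18 = 25.

25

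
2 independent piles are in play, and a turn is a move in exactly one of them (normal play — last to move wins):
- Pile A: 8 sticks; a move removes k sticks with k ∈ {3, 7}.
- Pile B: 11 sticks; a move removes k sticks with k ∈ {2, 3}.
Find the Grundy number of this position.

Grundy values for pile A (subtraction set {3, 7}):
k:     0  1  2  3  4  5  6  7  8
g(k):  0  0  0  1  1  1  0  2  2
So g(8) = 2.
Build the Grundy sequence for pile B with g(k) = mex{g(k−s) : s ∈ {2, 3}, s ≤ k}:
g(0) = mex{} = 0
g(1) = mex{} = 0
g(2) = mex{0} = 1
g(3) = mex{0} = 1
g(4) = mex{0,1} = 2
g(5) = mex{1} = 0
g(6) = mex{1,2} = 0
g(7) = mex{0,2} = 1
g(8) = mex{0} = 1
g(9) = mex{0,1} = 2
g(10) = mex{1} = 0
g(11) = mex{1,2} = 0
So g(11) = 0.
The value of a disjunctive sum is the nim-sum of the parts.
Combined value = 2 ⊕ 0 = 2.

2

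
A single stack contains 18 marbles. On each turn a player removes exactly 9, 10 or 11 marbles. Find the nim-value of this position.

2

Build the Grundy sequence with g(k) = mex{g(k−s) : s ∈ {9, 10, 11}, s ≤ k}:
k:     0  1  2  3  4  5  6  7  8  9 10 11 12 13 14 15 16 17 18
g(k):  0  0  0  0  0  0  0  0  0  1  1  1  1  1  1  1  1  1  2
So g(18) = 2.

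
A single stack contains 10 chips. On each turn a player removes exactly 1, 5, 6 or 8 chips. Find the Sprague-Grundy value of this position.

2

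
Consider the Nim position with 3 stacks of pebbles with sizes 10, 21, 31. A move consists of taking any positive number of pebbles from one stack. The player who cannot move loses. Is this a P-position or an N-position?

Bitwise XOR of the heap sizes:
  01010  (10)
  10101  (21)
  11111  (31)
  -----
  00000  (0)
The nim-sum is 0, so this is a P-position: the player to move is in a losing position under optimal play.

P-position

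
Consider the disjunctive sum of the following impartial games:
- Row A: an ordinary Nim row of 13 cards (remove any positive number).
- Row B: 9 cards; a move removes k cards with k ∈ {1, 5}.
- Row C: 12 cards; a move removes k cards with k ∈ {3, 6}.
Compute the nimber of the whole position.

Row A is a plain Nim row of size 13, so its Grundy value is 13.
Build the Grundy sequence for row B with g(k) = mex{g(k−s) : s ∈ {1, 5}, s ≤ k}:
g(0) = mex{} = 0
g(1) = mex{0} = 1
g(2) = mex{1} = 0
g(3) = mex{0} = 1
g(4) = mex{1} = 0
g(5) = mex{0} = 1
g(6) = mex{1} = 0
g(7) = mex{0} = 1
g(8) = mex{1} = 0
g(9) = mex{0} = 1
So g(9) = 1.
Build the Grundy sequence for row C with g(k) = mex{g(k−s) : s ∈ {3, 6}, s ≤ k}:
g(0) = mex{} = 0
g(1) = mex{} = 0
g(2) = mex{} = 0
g(3) = mex{0} = 1
g(4) = mex{0} = 1
g(5) = mex{0} = 1
g(6) = mex{0,1} = 2
g(7) = mex{0,1} = 2
g(8) = mex{0,1} = 2
g(9) = mex{1,2} = 0
g(10) = mex{1,2} = 0
g(11) = mex{1,2} = 0
g(12) = mex{0,2} = 1
So g(12) = 1.
The value of a disjunctive sum is the nim-sum of the parts.
Combined value = 13 ⊕ 1 ⊕ 1 = 13.

13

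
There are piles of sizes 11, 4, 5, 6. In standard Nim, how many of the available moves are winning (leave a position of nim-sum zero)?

1

Bitwise XOR of the heap sizes:
  1011  (11)
  0100  (4)
  0101  (5)
  0110  (6)
  ----
  1100  (12)
The overall nim-sum is X = 12. A pile of size p has a winning move iff p XOR X < p (reduce it to p XOR X).
  11: 11 XOR 12 = 7 < 11 — winning move (to 7).
  4: 4 XOR 12 = 8 ≥ 4 — no move.
  5: 5 XOR 12 = 9 ≥ 5 — no move.
  6: 6 XOR 12 = 10 ≥ 6 — no move.
That gives 1 winning move.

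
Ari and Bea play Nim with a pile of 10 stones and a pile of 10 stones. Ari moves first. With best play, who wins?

Bea wins

Nim-sum: 10 ^ 10 = 0.
The nim-sum is 0, so this is a P-position: the player to move is in a losing position under optimal play; Ari is about to move from it and so loses — Bea wins.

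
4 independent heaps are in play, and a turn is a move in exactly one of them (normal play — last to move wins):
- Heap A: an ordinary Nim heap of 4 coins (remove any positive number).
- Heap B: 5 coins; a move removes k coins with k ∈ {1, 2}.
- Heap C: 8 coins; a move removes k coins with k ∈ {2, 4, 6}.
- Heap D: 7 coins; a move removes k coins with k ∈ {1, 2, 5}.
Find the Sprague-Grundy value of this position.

7

Heap A is a plain Nim heap of size 4, so its Grundy value is 4.
Build the Grundy sequence for heap B with g(k) = mex{g(k−s) : s ∈ {1, 2}, s ≤ k}:
g(0) = mex{} = 0
g(1) = mex{0} = 1
g(2) = mex{0,1} = 2
g(3) = mex{1,2} = 0
g(4) = mex{0,2} = 1
g(5) = mex{0,1} = 2
So g(5) = 2.
Grundy values for heap C (subtraction set {2, 4, 6}):
g(0) = mex{} = 0
g(1) = mex{} = 0
g(2) = mex{0} = 1
g(3) = mex{0} = 1
g(4) = mex{0,1} = 2
g(5) = mex{0,1} = 2
g(6) = mex{0,1,2} = 3
g(7) = mex{0,1,2} = 3
g(8) = mex{1,2,3} = 0
So g(8) = 0.
Grundy values for heap D (subtraction set {1, 2, 5}):
k:     0  1  2  3  4  5  6  7
g(k):  0  1  2  0  1  2  0  1
So g(7) = 1.
The value of a disjunctive sum is the nim-sum of the parts.
Combined value = 4 ⊕ 2 ⊕ 0 ⊕ 1 = 7.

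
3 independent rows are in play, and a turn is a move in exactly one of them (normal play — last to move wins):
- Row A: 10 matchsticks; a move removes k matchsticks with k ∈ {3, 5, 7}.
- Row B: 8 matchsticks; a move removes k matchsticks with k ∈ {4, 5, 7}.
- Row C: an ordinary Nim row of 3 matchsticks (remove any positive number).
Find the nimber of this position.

Grundy values for row A (subtraction set {3, 5, 7}):
g(0) = mex{} = 0
g(1) = mex{} = 0
g(2) = mex{} = 0
g(3) = mex{0} = 1
g(4) = mex{0} = 1
g(5) = mex{0} = 1
g(6) = mex{0,1} = 2
g(7) = mex{0,1} = 2
g(8) = mex{0,1} = 2
g(9) = mex{0,1,2} = 3
g(10) = mex{1,2} = 0
So g(10) = 0.
Grundy values for row B (subtraction set {4, 5, 7}):
g(0) = mex{} = 0
g(1) = mex{} = 0
g(2) = mex{} = 0
g(3) = mex{} = 0
g(4) = mex{0} = 1
g(5) = mex{0} = 1
g(6) = mex{0} = 1
g(7) = mex{0} = 1
g(8) = mex{0,1} = 2
So g(8) = 2.
Row C is a plain Nim row of size 3, so its Grundy value is 3.
By the Sprague-Grundy theorem, the Grundy value of a sum of independent games is the XOR of the component values.
Combined value = 0 XOR 2 XOR 3 = 1.

1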